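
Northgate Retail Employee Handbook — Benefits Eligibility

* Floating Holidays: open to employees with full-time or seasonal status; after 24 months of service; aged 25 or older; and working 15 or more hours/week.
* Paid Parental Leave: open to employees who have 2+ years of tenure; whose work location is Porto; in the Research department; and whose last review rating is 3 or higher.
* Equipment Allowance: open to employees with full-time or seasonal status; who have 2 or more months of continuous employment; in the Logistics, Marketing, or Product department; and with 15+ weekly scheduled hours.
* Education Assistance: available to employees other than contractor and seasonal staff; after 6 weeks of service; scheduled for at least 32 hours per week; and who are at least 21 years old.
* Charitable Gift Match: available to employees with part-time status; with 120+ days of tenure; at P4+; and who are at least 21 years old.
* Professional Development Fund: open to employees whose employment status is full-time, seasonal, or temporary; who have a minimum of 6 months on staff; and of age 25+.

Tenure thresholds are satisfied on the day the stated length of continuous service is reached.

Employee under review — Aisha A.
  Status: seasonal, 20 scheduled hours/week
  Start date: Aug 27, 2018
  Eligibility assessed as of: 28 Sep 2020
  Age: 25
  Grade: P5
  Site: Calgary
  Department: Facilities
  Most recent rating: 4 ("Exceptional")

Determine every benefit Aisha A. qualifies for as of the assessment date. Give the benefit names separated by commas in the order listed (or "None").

Floating Holidays, Professional Development Fund

Service from Aug 27, 2018 to 28 Sep 2020: 763 days.
Floating Holidays — status seasonal ✓; service 763 days ≥ 24 months (≈720 days) ✓; age 25 ≥ 25 ✓; 20 hrs/wk ≥ 15 ✓ → eligible.
Paid Parental Leave — service 763 days ≥ 2 years (≈730 days) ✓; site Calgary ✗ (not Porto) → not eligible.
Equipment Allowance — status seasonal ✓; service 763 days ≥ 2 months (≈60 days) ✓; dept Facilities ✗ → not eligible.
Education Assistance — status seasonal ✗ (excluded) → not eligible.
Charitable Gift Match — status seasonal ✗ (requires part-time) → not eligible.
Professional Development Fund — status seasonal ✓; service 763 days ≥ 6 months (≈180 days) ✓; age 25 ≥ 25 ✓ → eligible.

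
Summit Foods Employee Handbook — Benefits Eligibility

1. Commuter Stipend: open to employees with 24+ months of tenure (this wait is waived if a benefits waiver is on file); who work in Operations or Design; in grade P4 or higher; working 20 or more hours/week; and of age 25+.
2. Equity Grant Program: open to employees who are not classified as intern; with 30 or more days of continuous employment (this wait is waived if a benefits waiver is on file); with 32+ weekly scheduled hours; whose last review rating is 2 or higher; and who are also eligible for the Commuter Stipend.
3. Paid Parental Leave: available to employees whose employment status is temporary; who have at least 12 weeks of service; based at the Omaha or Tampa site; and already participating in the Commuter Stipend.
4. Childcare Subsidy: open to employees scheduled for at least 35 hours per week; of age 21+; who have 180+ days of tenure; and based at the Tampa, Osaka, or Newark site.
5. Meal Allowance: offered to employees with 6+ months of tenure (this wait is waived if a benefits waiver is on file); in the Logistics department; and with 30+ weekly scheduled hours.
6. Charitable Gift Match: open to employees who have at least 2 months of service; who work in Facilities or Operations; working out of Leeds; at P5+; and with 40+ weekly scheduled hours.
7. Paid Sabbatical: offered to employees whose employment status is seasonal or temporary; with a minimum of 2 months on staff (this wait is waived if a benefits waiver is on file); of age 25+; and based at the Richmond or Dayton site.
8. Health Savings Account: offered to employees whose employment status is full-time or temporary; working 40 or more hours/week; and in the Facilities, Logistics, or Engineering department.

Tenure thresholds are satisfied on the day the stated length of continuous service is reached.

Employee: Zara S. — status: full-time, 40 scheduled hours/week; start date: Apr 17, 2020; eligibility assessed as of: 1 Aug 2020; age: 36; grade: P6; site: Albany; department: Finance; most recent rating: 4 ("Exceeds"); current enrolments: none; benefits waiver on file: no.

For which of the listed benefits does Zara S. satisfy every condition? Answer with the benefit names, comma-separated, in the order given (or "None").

Service from Apr 17, 2020 to 1 Aug 2020: 106 days.
Commuter Stipend — no waiver, service 106 days < 24 months (≈720 days) ✗ → not eligible.
Equity Grant Program — status full-time ✓ (not excluded); no waiver, service 106 days ≥ 30 days ✓; 40 hrs/wk ≥ 32 ✓; rating 4 ≥ 2 ✓; not eligible for Commuter Stipend ✗ → not eligible.
Paid Parental Leave — status full-time ✗ (requires temporary) → not eligible.
Childcare Subsidy — 40 hrs/wk ≥ 35 ✓; age 36 ≥ 21 ✓; service 106 days < 180 days ✗ → not eligible.
Meal Allowance — no waiver, service 106 days < 6 months (≈180 days) ✗ → not eligible.
Charitable Gift Match — service 106 days ≥ 2 months (≈60 days) ✓; dept Finance ✗ → not eligible.
Paid Sabbatical — status full-time ✗ (requires seasonal or temporary) → not eligible.
Health Savings Account — status full-time ✓; 40 hrs/wk ≥ 40 ✓; dept Finance ✗ → not eligible.

None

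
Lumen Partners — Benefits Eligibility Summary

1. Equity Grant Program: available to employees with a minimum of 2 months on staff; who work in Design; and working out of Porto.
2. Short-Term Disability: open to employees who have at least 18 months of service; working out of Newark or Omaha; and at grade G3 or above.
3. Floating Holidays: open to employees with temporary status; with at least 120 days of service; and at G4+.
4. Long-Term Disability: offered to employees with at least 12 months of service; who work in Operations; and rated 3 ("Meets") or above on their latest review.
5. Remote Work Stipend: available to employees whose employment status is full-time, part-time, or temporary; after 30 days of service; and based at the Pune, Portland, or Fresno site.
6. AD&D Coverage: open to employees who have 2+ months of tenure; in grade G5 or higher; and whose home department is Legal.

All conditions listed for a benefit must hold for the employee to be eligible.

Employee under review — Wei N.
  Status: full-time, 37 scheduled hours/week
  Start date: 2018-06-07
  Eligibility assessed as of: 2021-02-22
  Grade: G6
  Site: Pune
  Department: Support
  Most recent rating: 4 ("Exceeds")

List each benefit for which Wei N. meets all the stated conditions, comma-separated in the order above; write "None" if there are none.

Remote Work Stipend

Service from 2018-06-07 to 2021-02-22: 991 days.
Equity Grant Program — service 991 days ≥ 2 months (≈60 days) ✓; dept Support ✗ → not eligible.
Short-Term Disability — service 991 days ≥ 18 months (≈540 days) ✓; site Pune ✗ (not Newark or Omaha) → not eligible.
Floating Holidays — status full-time ✗ (requires temporary) → not eligible.
Long-Term Disability — service 991 days ≥ 12 months (≈360 days) ✓; dept Support ✗ → not eligible.
Remote Work Stipend — status full-time ✓; service 991 days ≥ 30 days ✓; site Pune ✓ → eligible.
AD&D Coverage — service 991 days ≥ 2 months (≈60 days) ✓; grade G6 ≥ G5 ✓; dept Support ✗ → not eligible.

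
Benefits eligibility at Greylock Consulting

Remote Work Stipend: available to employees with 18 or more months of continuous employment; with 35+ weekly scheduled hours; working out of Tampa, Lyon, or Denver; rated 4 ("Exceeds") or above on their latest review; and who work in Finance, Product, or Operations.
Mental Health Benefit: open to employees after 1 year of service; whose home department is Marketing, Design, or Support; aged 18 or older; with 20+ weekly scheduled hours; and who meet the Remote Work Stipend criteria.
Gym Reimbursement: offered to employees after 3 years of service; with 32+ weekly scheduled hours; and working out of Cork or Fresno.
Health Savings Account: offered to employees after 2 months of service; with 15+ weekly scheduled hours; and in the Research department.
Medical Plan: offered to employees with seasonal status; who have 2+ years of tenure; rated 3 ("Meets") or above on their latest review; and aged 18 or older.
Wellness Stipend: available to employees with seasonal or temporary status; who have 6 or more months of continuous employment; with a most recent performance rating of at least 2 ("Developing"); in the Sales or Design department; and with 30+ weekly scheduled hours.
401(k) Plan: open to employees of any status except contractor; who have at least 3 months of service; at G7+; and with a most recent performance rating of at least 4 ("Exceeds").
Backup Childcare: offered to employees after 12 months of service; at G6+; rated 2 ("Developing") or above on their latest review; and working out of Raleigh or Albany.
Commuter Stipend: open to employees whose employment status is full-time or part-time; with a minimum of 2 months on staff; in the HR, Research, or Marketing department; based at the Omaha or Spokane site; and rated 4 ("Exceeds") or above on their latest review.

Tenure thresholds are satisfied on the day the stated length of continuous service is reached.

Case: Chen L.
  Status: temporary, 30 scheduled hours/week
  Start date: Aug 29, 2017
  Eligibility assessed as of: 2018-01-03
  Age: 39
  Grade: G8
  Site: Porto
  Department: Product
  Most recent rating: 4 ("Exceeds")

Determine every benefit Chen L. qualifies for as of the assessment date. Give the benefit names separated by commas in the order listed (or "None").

Service from Aug 29, 2017 to 2018-01-03: 127 days.
Remote Work Stipend — service 127 days < 18 months (≈540 days) ✗ → not eligible.
Mental Health Benefit — service 127 days < 1 year (≈365 days) ✗ → not eligible.
Gym Reimbursement — service 127 days < 3 years (≈1095 days) ✗ → not eligible.
Health Savings Account — service 127 days ≥ 2 months (≈60 days) ✓; 30 hrs/wk ≥ 15 ✓; dept Product ✗ → not eligible.
Medical Plan — status temporary ✗ (requires seasonal) → not eligible.
Wellness Stipend — status temporary ✓; service 127 days < 6 months (≈180 days) ✗ → not eligible.
401(k) Plan — status temporary ✓ (not excluded); service 127 days ≥ 3 months (≈90 days) ✓; grade G8 ≥ G7 ✓; rating 4 ≥ 4 ✓ → eligible.
Backup Childcare — service 127 days < 12 months (≈360 days) ✗ → not eligible.
Commuter Stipend — status temporary ✗ (requires full-time or part-time) → not eligible.

401(k) Plan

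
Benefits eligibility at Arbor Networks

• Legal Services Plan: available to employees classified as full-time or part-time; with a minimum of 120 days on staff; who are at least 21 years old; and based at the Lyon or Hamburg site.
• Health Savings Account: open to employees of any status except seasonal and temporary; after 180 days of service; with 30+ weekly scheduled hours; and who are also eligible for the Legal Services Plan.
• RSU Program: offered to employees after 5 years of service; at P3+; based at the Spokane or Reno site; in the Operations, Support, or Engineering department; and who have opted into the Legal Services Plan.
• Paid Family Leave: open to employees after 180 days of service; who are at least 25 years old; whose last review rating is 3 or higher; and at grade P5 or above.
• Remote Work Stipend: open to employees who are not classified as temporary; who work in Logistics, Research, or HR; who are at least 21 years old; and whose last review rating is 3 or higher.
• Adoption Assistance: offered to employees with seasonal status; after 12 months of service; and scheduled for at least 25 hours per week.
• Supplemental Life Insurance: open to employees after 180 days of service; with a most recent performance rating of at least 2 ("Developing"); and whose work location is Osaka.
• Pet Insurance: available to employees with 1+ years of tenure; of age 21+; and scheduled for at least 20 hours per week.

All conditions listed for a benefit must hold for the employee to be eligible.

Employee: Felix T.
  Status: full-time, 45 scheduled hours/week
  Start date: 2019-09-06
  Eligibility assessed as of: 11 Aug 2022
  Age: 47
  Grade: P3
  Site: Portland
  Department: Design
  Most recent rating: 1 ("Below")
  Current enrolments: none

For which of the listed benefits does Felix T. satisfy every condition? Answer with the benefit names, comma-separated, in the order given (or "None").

Pet Insurance

Service from 2019-09-06 to 11 Aug 2022: 1070 days.
Legal Services Plan — status full-time ✓; service 1070 days ≥ 120 days ✓; age 47 ≥ 21 ✓; site Portland ✗ (not Lyon or Hamburg) → not eligible.
Health Savings Account — status full-time ✓ (not excluded); service 1070 days ≥ 180 days ✓; 45 hrs/wk ≥ 30 ✓; not eligible for Legal Services Plan ✗ → not eligible.
RSU Program — service 1070 days < 5 years (≈1825 days) ✗ → not eligible.
Paid Family Leave — service 1070 days ≥ 180 days ✓; age 47 ≥ 25 ✓; rating 1 < 3 ✗ → not eligible.
Remote Work Stipend — status full-time ✓ (not excluded); dept Design ✗ → not eligible.
Adoption Assistance — status full-time ✗ (requires seasonal) → not eligible.
Supplemental Life Insurance — service 1070 days ≥ 180 days ✓; rating 1 < 2 ✗ → not eligible.
Pet Insurance — service 1070 days ≥ 1 year (≈365 days) ✓; age 47 ≥ 21 ✓; 45 hrs/wk ≥ 20 ✓ → eligible.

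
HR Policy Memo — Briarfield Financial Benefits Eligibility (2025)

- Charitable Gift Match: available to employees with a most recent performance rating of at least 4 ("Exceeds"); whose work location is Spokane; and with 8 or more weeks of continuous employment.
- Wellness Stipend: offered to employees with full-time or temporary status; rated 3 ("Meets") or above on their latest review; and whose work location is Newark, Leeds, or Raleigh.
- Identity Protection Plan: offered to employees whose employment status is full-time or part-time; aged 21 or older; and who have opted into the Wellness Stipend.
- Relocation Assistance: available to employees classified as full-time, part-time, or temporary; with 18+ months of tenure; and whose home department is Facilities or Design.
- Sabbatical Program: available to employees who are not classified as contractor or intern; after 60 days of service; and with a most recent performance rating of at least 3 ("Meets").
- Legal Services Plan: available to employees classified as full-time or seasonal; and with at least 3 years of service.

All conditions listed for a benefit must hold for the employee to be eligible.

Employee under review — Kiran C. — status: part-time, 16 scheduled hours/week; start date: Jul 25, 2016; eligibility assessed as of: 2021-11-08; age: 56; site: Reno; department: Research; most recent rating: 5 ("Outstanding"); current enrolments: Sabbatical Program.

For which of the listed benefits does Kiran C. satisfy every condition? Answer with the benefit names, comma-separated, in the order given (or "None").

Service from Jul 25, 2016 to 2021-11-08: 1932 days.
Charitable Gift Match — rating 5 ≥ 4 ✓; site Reno ✗ (not Spokane) → not eligible.
Wellness Stipend — status part-time ✗ (requires full-time or temporary) → not eligible.
Identity Protection Plan — status part-time ✓; age 56 ≥ 21 ✓; not enrolled in Wellness Stipend ✗ → not eligible.
Relocation Assistance — status part-time ✓; service 1932 days ≥ 18 months (≈540 days) ✓; dept Research ✗ → not eligible.
Sabbatical Program — status part-time ✓ (not excluded); service 1932 days ≥ 60 days ✓; rating 5 ≥ 3 ✓ → eligible.
Legal Services Plan — status part-time ✗ (requires full-time or seasonal) → not eligible.

Sabbatical Program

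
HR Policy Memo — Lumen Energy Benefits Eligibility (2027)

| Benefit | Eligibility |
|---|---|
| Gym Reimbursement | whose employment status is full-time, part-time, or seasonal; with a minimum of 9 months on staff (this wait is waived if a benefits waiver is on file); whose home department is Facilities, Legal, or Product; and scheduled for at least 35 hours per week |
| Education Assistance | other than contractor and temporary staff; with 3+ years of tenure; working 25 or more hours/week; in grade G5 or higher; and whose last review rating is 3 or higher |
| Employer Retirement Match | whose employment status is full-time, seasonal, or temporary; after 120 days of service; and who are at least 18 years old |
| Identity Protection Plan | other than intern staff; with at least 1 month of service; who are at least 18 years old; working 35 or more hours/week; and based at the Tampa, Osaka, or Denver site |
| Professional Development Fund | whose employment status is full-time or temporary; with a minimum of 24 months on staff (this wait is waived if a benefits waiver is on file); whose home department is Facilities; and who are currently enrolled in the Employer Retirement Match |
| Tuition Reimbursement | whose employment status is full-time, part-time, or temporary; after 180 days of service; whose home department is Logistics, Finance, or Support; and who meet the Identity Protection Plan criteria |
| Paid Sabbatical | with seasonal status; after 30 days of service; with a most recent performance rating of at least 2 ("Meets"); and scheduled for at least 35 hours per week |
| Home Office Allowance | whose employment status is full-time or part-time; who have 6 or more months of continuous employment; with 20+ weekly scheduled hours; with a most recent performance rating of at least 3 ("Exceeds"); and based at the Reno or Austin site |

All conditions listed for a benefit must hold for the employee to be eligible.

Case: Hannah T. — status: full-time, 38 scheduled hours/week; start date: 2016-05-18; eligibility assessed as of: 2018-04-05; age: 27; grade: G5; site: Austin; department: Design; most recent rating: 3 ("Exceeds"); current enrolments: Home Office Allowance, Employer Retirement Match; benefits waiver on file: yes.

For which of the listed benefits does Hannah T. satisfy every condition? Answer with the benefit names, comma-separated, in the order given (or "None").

Service from 2016-05-18 to 2018-04-05: 687 days.
Gym Reimbursement — status full-time ✓; benefits waiver on file ✓; dept Design ✗ → not eligible.
Education Assistance — status full-time ✓ (not excluded); service 687 days < 3 years (≈1095 days) ✗ → not eligible.
Employer Retirement Match — status full-time ✓; service 687 days ≥ 120 days ✓; age 27 ≥ 18 ✓ → eligible.
Identity Protection Plan — status full-time ✓ (not excluded); service 687 days ≥ 1 month (≈30 days) ✓; age 27 ≥ 18 ✓; 38 hrs/wk ≥ 35 ✓; site Austin ✗ (not Tampa, Osaka, or Denver) → not eligible.
Professional Development Fund — status full-time ✓; benefits waiver on file ✓; dept Design ✗ → not eligible.
Tuition Reimbursement — status full-time ✓; service 687 days ≥ 180 days ✓; dept Design ✗ → not eligible.
Paid Sabbatical — status full-time ✗ (requires seasonal) → not eligible.
Home Office Allowance — status full-time ✓; service 687 days ≥ 6 months (≈180 days) ✓; 38 hrs/wk ≥ 20 ✓; rating 3 ≥ 3 ✓; site Austin ✓ → eligible.

Employer Retirement Match, Home Office Allowance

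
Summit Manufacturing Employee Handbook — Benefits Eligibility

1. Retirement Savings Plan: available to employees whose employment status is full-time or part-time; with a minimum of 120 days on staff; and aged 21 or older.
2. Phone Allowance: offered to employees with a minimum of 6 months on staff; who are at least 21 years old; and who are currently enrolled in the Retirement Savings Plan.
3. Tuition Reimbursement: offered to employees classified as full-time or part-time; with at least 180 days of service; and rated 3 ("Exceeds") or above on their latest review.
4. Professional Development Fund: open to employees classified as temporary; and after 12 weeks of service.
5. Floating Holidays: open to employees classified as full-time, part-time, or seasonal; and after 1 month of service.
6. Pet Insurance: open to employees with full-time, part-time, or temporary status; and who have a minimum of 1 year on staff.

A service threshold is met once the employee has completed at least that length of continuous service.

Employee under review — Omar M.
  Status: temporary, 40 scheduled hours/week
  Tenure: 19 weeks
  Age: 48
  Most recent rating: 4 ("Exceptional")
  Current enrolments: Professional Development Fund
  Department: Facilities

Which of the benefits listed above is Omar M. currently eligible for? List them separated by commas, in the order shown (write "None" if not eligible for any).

Professional Development Fund

Retirement Savings Plan — status temporary ✗ (requires full-time or part-time) → not eligible.
Phone Allowance — service 19 weeks < 6 months (≈180 days) ✗ → not eligible.
Tuition Reimbursement — status temporary ✗ (requires full-time or part-time) → not eligible.
Professional Development Fund — status temporary ✓; service 19 weeks ≥ 12 weeks ✓ → eligible.
Floating Holidays — status temporary ✗ (requires full-time, part-time, or seasonal) → not eligible.
Pet Insurance — status temporary ✓; service 19 weeks < 1 year (≈365 days) ✗ → not eligible.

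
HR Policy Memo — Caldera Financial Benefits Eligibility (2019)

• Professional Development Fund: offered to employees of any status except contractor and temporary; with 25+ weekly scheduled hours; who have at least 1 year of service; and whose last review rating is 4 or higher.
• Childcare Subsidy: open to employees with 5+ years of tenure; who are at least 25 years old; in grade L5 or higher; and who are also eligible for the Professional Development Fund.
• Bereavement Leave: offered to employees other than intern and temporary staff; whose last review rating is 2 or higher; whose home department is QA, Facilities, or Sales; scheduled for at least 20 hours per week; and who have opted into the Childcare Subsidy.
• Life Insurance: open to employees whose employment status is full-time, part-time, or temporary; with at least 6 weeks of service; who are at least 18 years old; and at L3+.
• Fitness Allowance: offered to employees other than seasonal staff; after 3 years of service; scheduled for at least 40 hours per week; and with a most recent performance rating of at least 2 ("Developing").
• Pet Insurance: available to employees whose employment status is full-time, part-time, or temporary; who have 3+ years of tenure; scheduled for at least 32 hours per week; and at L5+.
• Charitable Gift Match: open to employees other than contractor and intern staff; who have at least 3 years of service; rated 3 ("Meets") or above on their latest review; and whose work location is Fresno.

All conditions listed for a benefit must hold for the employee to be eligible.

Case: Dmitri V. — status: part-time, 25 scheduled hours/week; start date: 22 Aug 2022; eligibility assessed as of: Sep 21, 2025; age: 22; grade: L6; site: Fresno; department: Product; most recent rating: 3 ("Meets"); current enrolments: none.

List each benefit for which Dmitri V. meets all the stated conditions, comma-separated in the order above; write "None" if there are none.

Life Insurance, Charitable Gift Match

Service from 22 Aug 2022 to Sep 21, 2025: 1126 days.
Professional Development Fund — status part-time ✓ (not excluded); 25 hrs/wk ≥ 25 ✓; service 1126 days ≥ 1 year (≈365 days) ✓; rating 3 < 4 ✗ → not eligible.
Childcare Subsidy — service 1126 days < 5 years (≈1825 days) ✗ → not eligible.
Bereavement Leave — status part-time ✓ (not excluded); rating 3 ≥ 2 ✓; dept Product ✗ → not eligible.
Life Insurance — status part-time ✓; service 1126 days ≥ 6 weeks (≈42 days) ✓; age 22 ≥ 18 ✓; grade L6 ≥ L3 ✓ → eligible.
Fitness Allowance — status part-time ✓ (not excluded); service 1126 days ≥ 3 years (≈1095 days) ✓; 25 hrs/wk < 40 ✗ → not eligible.
Pet Insurance — status part-time ✓; service 1126 days ≥ 3 years (≈1095 days) ✓; 25 hrs/wk < 32 ✗ → not eligible.
Charitable Gift Match — status part-time ✓ (not excluded); service 1126 days ≥ 3 years (≈1095 days) ✓; rating 3 ≥ 3 ✓; site Fresno ✓ → eligible.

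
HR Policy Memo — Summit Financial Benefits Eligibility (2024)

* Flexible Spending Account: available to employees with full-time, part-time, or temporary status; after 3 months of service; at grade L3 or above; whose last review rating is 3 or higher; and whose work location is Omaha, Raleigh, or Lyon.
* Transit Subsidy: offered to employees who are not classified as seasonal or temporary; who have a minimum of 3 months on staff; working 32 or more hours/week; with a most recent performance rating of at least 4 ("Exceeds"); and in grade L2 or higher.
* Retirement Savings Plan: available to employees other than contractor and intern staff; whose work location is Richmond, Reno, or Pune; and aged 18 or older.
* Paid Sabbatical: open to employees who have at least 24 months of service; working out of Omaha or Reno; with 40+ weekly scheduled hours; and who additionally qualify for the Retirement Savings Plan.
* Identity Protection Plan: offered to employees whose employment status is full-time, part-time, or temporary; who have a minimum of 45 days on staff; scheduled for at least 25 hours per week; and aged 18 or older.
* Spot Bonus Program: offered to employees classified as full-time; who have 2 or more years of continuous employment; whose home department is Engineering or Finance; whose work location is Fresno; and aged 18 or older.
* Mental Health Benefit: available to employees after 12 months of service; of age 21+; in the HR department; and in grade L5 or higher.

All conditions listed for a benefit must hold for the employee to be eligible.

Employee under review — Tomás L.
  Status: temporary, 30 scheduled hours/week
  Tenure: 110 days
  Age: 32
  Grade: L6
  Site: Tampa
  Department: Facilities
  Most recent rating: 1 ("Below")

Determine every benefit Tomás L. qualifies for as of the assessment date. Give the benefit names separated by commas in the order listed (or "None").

Flexible Spending Account — status temporary ✓; service 110 days ≥ 3 months (≈90 days) ✓; grade L6 ≥ L3 ✓; rating 1 < 3 ✗ → not eligible.
Transit Subsidy — status temporary ✗ (excluded) → not eligible.
Retirement Savings Plan — status temporary ✓ (not excluded); site Tampa ✗ (not Richmond, Reno, or Pune) → not eligible.
Paid Sabbatical — service 110 days < 24 months (≈720 days) ✗ → not eligible.
Identity Protection Plan — status temporary ✓; service 110 days ≥ 45 days ✓; 30 hrs/wk ≥ 25 ✓; age 32 ≥ 18 ✓ → eligible.
Spot Bonus Program — status temporary ✗ (requires full-time) → not eligible.
Mental Health Benefit — service 110 days < 12 months (≈360 days) ✗ → not eligible.

Identity Protection Plan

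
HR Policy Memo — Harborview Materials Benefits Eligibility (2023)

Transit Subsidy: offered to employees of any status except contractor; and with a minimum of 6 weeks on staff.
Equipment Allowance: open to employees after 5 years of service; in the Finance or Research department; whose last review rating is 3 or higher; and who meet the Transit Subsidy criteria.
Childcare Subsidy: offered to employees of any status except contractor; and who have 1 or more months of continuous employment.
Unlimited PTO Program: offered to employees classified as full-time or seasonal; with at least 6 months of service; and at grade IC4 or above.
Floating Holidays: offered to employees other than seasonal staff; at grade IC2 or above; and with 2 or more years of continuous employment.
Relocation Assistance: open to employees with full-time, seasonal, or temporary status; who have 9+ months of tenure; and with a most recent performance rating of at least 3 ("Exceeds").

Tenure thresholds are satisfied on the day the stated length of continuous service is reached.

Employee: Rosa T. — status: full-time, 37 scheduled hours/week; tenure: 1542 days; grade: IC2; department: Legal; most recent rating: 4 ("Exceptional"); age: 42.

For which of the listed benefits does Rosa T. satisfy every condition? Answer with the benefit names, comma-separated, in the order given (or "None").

Transit Subsidy — status full-time ✓ (not excluded); service 1542 days ≥ 6 weeks (≈42 days) ✓ → eligible.
Equipment Allowance — service 1542 days < 5 years (≈1825 days) ✗ → not eligible.
Childcare Subsidy — status full-time ✓ (not excluded); service 1542 days ≥ 1 month (≈30 days) ✓ → eligible.
Unlimited PTO Program — status full-time ✓; service 1542 days ≥ 6 months (≈180 days) ✓; grade IC2 < IC4 ✗ → not eligible.
Floating Holidays — status full-time ✓ (not excluded); grade IC2 ≥ IC2 ✓; service 1542 days ≥ 2 years (≈730 days) ✓ → eligible.
Relocation Assistance — status full-time ✓; service 1542 days ≥ 9 months (≈270 days) ✓; rating 4 ≥ 3 ✓ → eligible.

Transit Subsidy, Childcare Subsidy, Floating Holidays, Relocation Assistance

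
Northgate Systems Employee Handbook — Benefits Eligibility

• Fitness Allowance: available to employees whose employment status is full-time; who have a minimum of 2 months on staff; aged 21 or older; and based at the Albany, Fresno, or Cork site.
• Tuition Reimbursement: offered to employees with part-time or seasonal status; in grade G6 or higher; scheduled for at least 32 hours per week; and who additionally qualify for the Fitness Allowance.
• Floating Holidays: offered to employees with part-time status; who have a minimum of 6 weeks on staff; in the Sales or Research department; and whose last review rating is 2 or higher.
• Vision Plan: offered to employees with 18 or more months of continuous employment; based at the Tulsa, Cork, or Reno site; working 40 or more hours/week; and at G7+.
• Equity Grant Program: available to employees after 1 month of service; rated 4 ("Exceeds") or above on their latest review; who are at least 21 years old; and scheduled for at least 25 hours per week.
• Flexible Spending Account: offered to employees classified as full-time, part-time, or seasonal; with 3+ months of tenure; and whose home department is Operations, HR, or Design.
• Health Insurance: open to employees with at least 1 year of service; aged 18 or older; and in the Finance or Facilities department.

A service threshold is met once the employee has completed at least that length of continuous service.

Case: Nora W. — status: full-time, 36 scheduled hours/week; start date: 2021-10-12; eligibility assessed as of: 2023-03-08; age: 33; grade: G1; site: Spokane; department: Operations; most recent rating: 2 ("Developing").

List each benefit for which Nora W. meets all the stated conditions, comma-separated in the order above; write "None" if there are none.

Flexible Spending Account

Service from 2021-10-12 to 2023-03-08: 512 days.
Fitness Allowance — status full-time ✓; service 512 days ≥ 2 months (≈60 days) ✓; age 33 ≥ 21 ✓; site Spokane ✗ (not Albany, Fresno, or Cork) → not eligible.
Tuition Reimbursement — status full-time ✗ (requires part-time or seasonal) → not eligible.
Floating Holidays — status full-time ✗ (requires part-time) → not eligible.
Vision Plan — service 512 days < 18 months (≈540 days) ✗ → not eligible.
Equity Grant Program — service 512 days ≥ 1 month (≈30 days) ✓; rating 2 < 4 ✗ → not eligible.
Flexible Spending Account — status full-time ✓; service 512 days ≥ 3 months (≈90 days) ✓; dept Operations ✓ → eligible.
Health Insurance — service 512 days ≥ 1 year (≈365 days) ✓; age 33 ≥ 18 ✓; dept Operations ✗ → not eligible.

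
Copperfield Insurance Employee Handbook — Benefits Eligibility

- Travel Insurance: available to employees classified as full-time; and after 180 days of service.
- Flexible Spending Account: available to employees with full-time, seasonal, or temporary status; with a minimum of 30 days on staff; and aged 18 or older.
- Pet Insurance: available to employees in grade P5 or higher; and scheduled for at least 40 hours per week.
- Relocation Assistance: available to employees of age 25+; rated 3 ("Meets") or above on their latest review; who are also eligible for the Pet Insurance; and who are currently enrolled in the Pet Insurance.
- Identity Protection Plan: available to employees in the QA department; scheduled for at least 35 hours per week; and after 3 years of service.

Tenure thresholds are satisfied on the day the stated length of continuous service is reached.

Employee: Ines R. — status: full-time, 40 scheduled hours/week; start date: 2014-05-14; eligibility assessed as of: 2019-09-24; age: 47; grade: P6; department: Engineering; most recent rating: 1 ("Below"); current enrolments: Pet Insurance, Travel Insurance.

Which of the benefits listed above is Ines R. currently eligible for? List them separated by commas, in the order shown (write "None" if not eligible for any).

Travel Insurance, Flexible Spending Account, Pet Insurance

Service from 2014-05-14 to 2019-09-24: 1959 days.
Travel Insurance — status full-time ✓; service 1959 days ≥ 180 days ✓ → eligible.
Flexible Spending Account — status full-time ✓; service 1959 days ≥ 30 days ✓; age 47 ≥ 18 ✓ → eligible.
Pet Insurance — grade P6 ≥ P5 ✓; 40 hrs/wk ≥ 40 ✓ → eligible.
Relocation Assistance — age 47 ≥ 25 ✓; rating 1 < 3 ✗ → not eligible.
Identity Protection Plan — dept Engineering ✗ → not eligible.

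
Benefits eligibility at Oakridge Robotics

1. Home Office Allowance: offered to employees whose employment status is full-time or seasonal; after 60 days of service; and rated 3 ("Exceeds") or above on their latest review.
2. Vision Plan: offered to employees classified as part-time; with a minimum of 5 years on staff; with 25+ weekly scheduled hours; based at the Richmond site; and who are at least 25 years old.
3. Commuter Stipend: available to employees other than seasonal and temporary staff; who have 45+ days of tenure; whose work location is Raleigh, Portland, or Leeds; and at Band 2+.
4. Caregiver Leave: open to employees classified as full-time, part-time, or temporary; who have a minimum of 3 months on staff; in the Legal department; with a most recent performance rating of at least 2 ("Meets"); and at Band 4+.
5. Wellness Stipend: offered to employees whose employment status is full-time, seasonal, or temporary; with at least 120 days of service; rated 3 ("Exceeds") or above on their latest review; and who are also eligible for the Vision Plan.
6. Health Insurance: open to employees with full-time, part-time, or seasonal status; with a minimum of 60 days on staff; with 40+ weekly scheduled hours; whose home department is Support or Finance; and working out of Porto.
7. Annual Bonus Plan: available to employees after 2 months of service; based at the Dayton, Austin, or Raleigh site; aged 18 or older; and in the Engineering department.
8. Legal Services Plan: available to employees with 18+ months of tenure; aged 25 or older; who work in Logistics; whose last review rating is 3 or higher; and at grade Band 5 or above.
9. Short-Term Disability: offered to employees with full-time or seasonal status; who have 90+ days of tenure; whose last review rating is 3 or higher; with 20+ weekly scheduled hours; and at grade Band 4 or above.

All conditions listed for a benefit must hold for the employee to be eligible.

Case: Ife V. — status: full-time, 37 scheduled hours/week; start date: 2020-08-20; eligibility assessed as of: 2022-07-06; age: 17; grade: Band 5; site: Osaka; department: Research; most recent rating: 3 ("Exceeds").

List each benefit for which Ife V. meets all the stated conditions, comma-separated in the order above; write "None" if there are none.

Service from 2020-08-20 to 2022-07-06: 685 days.
Home Office Allowance — status full-time ✓; service 685 days ≥ 60 days ✓; rating 3 ≥ 3 ✓ → eligible.
Vision Plan — status full-time ✗ (requires part-time) → not eligible.
Commuter Stipend — status full-time ✓ (not excluded); service 685 days ≥ 45 days ✓; site Osaka ✗ (not Raleigh, Portland, or Leeds) → not eligible.
Caregiver Leave — status full-time ✓; service 685 days ≥ 3 months (≈90 days) ✓; dept Research ✗ → not eligible.
Wellness Stipend — status full-time ✓; service 685 days ≥ 120 days ✓; rating 3 ≥ 3 ✓; not eligible for Vision Plan ✗ → not eligible.
Health Insurance — status full-time ✓; service 685 days ≥ 60 days ✓; 37 hrs/wk < 40 ✗ → not eligible.
Annual Bonus Plan — service 685 days ≥ 2 months (≈60 days) ✓; site Osaka ✗ (not Dayton, Austin, or Raleigh) → not eligible.
Legal Services Plan — service 685 days ≥ 18 months (≈540 days) ✓; age 17 < 25 ✗ → not eligible.
Short-Term Disability — status full-time ✓; service 685 days ≥ 90 days ✓; rating 3 ≥ 3 ✓; 37 hrs/wk ≥ 20 ✓; grade Band 5 ≥ Band 4 ✓ → eligible.

Home Office Allowance, Short-Term Disability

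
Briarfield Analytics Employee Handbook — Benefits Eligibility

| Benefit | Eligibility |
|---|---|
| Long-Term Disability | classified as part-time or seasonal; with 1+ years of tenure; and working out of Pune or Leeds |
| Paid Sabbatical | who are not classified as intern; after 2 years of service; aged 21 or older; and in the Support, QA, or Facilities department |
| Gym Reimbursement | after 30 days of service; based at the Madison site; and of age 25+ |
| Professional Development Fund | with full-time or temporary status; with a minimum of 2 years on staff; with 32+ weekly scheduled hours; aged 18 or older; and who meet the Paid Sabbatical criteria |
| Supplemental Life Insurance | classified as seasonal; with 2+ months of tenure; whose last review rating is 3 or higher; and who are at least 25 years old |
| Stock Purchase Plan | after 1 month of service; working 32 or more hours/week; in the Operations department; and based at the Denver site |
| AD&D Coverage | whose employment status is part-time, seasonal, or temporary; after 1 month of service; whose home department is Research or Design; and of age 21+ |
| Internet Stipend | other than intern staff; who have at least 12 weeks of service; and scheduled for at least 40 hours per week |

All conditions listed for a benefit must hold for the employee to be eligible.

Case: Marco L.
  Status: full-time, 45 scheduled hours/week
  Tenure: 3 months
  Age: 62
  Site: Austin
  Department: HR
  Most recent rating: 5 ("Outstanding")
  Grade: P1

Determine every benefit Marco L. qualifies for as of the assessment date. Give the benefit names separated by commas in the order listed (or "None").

Internet Stipend

Long-Term Disability — status full-time ✗ (requires part-time or seasonal) → not eligible.
Paid Sabbatical — status full-time ✓ (not excluded); service 3 months < 2 years (≈730 days) ✗ → not eligible.
Gym Reimbursement — service 3 months ≥ 30 days ✓; site Austin ✗ (not Madison) → not eligible.
Professional Development Fund — status full-time ✓; service 3 months < 2 years (≈730 days) ✗ → not eligible.
Supplemental Life Insurance — status full-time ✗ (requires seasonal) → not eligible.
Stock Purchase Plan — service 3 months ≥ 1 month ✓; 45 hrs/wk ≥ 32 ✓; dept HR ✗ → not eligible.
AD&D Coverage — status full-time ✗ (requires part-time, seasonal, or temporary) → not eligible.
Internet Stipend — status full-time ✓ (not excluded); service 3 months ≥ 12 weeks (≈84 days) ✓; 45 hrs/wk ≥ 40 ✓ → eligible.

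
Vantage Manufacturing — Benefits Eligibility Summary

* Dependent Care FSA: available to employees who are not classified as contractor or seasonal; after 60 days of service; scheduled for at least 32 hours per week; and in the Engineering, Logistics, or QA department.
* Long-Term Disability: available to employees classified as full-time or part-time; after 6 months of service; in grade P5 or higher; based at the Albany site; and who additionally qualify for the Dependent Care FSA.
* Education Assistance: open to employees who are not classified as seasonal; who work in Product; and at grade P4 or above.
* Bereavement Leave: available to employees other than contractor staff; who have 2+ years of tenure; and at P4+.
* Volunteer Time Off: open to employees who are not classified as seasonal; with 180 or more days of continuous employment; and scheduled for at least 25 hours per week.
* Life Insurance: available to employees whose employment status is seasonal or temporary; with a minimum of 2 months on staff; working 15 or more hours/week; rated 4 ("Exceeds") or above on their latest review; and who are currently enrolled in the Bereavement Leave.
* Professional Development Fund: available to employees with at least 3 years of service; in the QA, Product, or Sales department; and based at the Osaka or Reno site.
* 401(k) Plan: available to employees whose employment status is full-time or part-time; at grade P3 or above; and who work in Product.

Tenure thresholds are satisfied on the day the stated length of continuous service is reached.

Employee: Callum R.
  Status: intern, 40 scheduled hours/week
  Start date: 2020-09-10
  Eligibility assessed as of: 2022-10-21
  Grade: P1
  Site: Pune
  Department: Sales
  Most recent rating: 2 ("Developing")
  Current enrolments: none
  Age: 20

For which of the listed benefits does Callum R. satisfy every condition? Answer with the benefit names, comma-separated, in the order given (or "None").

Service from 2020-09-10 to 2022-10-21: 771 days.
Dependent Care FSA — status intern ✓ (not excluded); service 771 days ≥ 60 days ✓; 40 hrs/wk ≥ 32 ✓; dept Sales ✗ → not eligible.
Long-Term Disability — status intern ✗ (requires full-time or part-time) → not eligible.
Education Assistance — status intern ✓ (not excluded); dept Sales ✗ → not eligible.
Bereavement Leave — status intern ✓ (not excluded); service 771 days ≥ 2 years (≈730 days) ✓; grade P1 < P4 ✗ → not eligible.
Volunteer Time Off — status intern ✓ (not excluded); service 771 days ≥ 180 days ✓; 40 hrs/wk ≥ 25 ✓ → eligible.
Life Insurance — status intern ✗ (requires seasonal or temporary) → not eligible.
Professional Development Fund — service 771 days < 3 years (≈1095 days) ✗ → not eligible.
401(k) Plan — status intern ✗ (requires full-time or part-time) → not eligible.

Volunteer Time Off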